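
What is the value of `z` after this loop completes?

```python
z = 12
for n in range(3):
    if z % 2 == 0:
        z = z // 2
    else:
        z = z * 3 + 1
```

Collatz-style transformation from 12
`z` takes the values: 12 → 6 → 3 → 10

Answer: 10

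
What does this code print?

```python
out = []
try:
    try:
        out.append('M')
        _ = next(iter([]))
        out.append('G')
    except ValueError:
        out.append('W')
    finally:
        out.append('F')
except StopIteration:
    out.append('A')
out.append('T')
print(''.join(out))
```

Execution trace: 'M' (try body) → 'F' (finally) → 'A' (outer except StopIteration) → 'T' (after the try/except). Output: MFAT

Answer: MFAT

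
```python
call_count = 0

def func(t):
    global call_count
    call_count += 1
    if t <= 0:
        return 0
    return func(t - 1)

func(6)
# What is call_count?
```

Linear recursion stepping by 1: 7 calls from t=6 down to ≤0.

Answer: 7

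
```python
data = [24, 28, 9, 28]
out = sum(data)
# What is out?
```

Trace:
`data = [24, 28, 9, 28]` → data = [24, 28, 9, 28]
`out = sum(data)` → out = 89
So out = 89

Answer: 89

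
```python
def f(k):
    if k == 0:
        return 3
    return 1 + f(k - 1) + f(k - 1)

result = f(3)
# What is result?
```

f(k) = 1 + 2·f(k-1), f(0)=3. Closed form: (3+1)·2^3 - 1 = 31.

Answer: 31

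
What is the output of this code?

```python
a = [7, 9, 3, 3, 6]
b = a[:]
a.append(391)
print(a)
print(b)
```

Key concept: slice [:] creates copy.
Step by step:
`a = [7, 9, 3, 3, 6]` → a = [7, 9, 3, 3, 6]
`b = a[:]` → b = [7, 9, 3, 3, 6]
`a.append(391)` → a = [7, 9, 3, 3, 6, 391]
`print(a)` → prints [7, 9, 3, 3, 6, 391]
`print(b)` → prints [7, 9, 3, 3, 6]

Answer:
[7, 9, 3, 3, 6, 391]
[7, 9, 3, 3, 6]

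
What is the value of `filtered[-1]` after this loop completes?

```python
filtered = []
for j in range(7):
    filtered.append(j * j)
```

Last element of squares 0 to 6
`filtered` takes the values: [] → [0] → [0, 1] → [0, 1, 4] → [0, 1, 4, 9] → [0, 1, 4, 9, 16] → [0, 1, 4, 9, 16, 25] → [0, 1, 4, 9, 16, 25, 36]
So `filtered[-1]` = 36

Answer: 36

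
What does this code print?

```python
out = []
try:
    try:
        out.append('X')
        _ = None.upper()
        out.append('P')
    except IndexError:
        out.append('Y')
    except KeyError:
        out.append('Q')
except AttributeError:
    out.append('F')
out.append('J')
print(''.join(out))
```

Execution trace: 'X' (inner try body) → 'F' (outer except AttributeError) → 'J' (after the try/except). Output: XFJ

Answer: XFJ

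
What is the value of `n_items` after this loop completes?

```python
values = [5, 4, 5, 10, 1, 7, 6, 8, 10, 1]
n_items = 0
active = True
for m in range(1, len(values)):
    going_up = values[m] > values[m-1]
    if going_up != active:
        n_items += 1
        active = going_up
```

Count direction changes in [5, 4, 5, 10, 1, 7, 6, 8, 10, 1]
`n_items` takes the values: 0 → 1 → 2 → 3 → 4 → 5 → 6 → 7

Answer: 7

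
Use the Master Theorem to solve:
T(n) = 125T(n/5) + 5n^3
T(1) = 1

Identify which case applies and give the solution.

a=125, b=5, f(n)=5n^3. log_5(125) = 3. Since c=3 = 3, Case 2 applies: T(n) = Θ(n^log_b(a) · log n) = O(n^3 log n).

Answer: O(n^3 log n) - Case 2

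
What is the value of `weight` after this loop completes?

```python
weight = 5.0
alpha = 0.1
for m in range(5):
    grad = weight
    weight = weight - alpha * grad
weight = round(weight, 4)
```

Gradient descent: w = 5.0 * (1 - 0.1)^5
`weight` takes the values: 5.0 → 4.5 → 4.05 → 3.645 → 3.2805 → 2.95245 → 2.9524

Answer: 2.9524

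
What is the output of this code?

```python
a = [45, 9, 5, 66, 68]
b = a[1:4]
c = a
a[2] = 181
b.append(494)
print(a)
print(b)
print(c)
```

Key concept: slice vs alias.
Step by step:
`a = [45, 9, 5, 66, 68]` → a = [45, 9, 5, 66, 68]
`b = a[1:4]` → b = [9, 5, 66]
`c = a` → c = [45, 9, 5, 66, 68] (same object as a)
`a[2] = 181` → a = [45, 9, 181, 66, 68] (same object as c); c = [45, 9, 181, 66, 68] (same object as a)
`b.append(494)` → b = [9, 5, 66, 494]
`print(a)` → prints [45, 9, 181, 66, 68]
`print(b)` → prints [9, 5, 66, 494]
`print(c)` → prints [45, 9, 181, 66, 68]

Answer:
[45, 9, 181, 66, 68]
[9, 5, 66, 494]
[45, 9, 181, 66, 68]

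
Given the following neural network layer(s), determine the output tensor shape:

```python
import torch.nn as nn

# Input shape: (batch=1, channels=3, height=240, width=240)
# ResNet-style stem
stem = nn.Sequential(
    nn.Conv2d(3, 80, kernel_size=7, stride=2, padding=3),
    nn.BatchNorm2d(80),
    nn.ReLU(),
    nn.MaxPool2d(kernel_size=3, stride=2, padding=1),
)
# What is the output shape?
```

Input: (1, 3, 240, 240) -> after Conv2d 7x7 stride=2: (1, 80, 120, 120) -> Output: (1, 80, 60, 60)

Answer: (1, 80, 60, 60)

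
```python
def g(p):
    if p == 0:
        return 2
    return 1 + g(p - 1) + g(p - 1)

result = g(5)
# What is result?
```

g(p) = 1 + 2·g(p-1), g(0)=2. Closed form: (2+1)·2^5 - 1 = 95.

Answer: 95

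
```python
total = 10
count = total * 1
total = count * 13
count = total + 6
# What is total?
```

Trace:
`total = 10` → total = 10
`count = total * 1` → count = 10
`total = count * 13` → total = 130
`count = total + 6` → count = 136
So total = 130

Answer: 130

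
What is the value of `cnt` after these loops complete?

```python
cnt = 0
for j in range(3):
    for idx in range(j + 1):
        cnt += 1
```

Triangle: 1 + 2 + ... + 3
`cnt` takes the values: 0 → 1 → 2 → 3 → 4 → 5 → 6

Answer: 6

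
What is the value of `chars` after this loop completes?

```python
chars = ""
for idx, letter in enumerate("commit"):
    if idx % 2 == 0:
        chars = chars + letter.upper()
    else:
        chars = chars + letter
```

Uppercase even positions in 'commit'
`chars` takes the values: "" → "C" → "Co" → "CoM" → "CoMm" → "CoMmI" → "CoMmIt"

Answer: "CoMmIt"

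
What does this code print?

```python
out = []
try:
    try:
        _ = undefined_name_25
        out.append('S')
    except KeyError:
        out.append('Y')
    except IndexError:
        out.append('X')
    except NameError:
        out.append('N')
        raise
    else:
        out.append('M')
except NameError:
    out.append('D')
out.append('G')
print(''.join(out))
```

Execution trace: 'N' (inner except NameError) → 'D' (outer except NameError) → 'G' (after the try/except). Output: NDG

Answer: NDG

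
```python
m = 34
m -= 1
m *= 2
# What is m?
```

Trace:
`m = 34` → m = 34
`m -= 1` → m = 33
`m *= 2` → m = 66
So m = 66

Answer: 66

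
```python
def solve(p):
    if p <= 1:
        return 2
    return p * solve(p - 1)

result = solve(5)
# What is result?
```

solve(5) = 5 * 4 * 3 * 2 * 2 = 240

Answer: 240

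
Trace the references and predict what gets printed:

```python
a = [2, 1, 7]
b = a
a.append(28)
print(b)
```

Key concept: basic list aliasing.
Step by step:
`a = [2, 1, 7]` → a = [2, 1, 7]
`b = a` → b = [2, 1, 7] (same object as a)
`a.append(28)` → a = [2, 1, 7, 28] (same object as b); b = [2, 1, 7, 28] (same object as a)
`print(b)` → prints [2, 1, 7, 28]

Answer: [2, 1, 7, 28]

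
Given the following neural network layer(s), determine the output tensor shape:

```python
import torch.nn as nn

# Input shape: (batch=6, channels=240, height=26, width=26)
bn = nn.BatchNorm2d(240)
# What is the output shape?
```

Input: (6, 240, 26, 26) -> Output: (6, 240, 26, 26)

Answer: (6, 240, 26, 26)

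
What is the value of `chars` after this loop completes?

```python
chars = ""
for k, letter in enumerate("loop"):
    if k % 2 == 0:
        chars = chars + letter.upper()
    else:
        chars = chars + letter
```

Uppercase even positions in 'loop'
`chars` takes the values: "" → "L" → "Lo" → "LoO" → "LoOp"

Answer: "LoOp"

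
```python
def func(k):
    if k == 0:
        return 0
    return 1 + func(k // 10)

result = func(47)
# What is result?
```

Count of digits of 47: 2

Answer: 2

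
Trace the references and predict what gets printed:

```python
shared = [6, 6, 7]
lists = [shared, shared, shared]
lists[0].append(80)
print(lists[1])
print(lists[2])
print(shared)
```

Key concept: list of same reference.
Step by step:
`shared = [6, 6, 7]` → shared = [6, 6, 7]
`lists = [shared, shared, shared]` → lists = [[6, 6, 7], [6, 6, 7], [6, 6, 7]]
`lists[0].append(80)` → shared = [6, 6, 7, 80]; lists = [[6, 6, 7, 80], [6, 6, 7, 80], [6, 6, 7, 80]]
`print(lists[1])` → prints [6, 6, 7, 80]
`print(lists[2])` → prints [6, 6, 7, 80]
`print(shared)` → prints [6, 6, 7, 80]

Answer:
[6, 6, 7, 80]
[6, 6, 7, 80]
[6, 6, 7, 80]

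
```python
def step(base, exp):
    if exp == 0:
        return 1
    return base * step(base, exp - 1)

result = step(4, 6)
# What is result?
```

step(4, 6) = 4 * 4 * 4 * 4 * 4 * 4 = 4096

Answer: 4096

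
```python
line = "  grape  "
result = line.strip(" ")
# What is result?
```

Trace:
`line = "  grape  "` → line = '  grape  '
`result = line.strip(" ")` → result = 'grape'
So result = 'grape'

Answer: 'grape'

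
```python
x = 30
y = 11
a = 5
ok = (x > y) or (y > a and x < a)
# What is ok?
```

Trace:
`x = 30` → x = 30
`y = 11` → y = 11
`a = 5` → a = 5
`ok = (x > y) or (y > a and x < a)` → ok = True
So ok = True

Answer: True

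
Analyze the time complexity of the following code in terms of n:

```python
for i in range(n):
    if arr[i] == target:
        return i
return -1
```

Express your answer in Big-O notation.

This is Linear search in an array. Time complexity: O(n).

Answer: O(n)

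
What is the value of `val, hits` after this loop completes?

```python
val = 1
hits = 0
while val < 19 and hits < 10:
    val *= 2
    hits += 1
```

Double until >= 19 or 10 iterations
`val, hits` takes the values: (1, 0) → (2, 0) → (2, 1) → (4, 1) → (4, 2) → (8, 2) → (8, 3) → (16, 3) → (16, 4) → (32, 4) → (32, 5)

Answer: 32, 5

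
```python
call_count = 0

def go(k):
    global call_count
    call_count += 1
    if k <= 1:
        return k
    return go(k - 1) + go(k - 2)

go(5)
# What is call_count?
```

Calls(k) = 1 + Calls(k-1) + Calls(k-2); Calls(0)=Calls(1)=1. For k=5 this gives 15.

Answer: 15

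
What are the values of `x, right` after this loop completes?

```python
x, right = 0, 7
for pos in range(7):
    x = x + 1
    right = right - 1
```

x goes 0→7, right goes 7→0
`x, right` takes the values: (0, 7) → (1, 7) → (1, 6) → (2, 6) → (2, 5) → (3, 5) → (3, 4) → (4, 4) → (4, 3) → (5, 3) → (5, 2) → (6, 2) → (6, 1) → (7, 1) → (7, 0)

Answer: 7, 0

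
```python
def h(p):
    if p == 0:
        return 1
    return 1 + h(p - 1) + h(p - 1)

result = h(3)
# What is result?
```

h(p) = 1 + 2·h(p-1), h(0)=1. Closed form: (1+1)·2^3 - 1 = 15.

Answer: 15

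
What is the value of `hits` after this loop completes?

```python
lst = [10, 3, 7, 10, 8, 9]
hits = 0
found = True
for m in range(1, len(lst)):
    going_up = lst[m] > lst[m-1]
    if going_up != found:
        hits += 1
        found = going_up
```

Count direction changes in [10, 3, 7, 10, 8, 9]
`hits` takes the values: 0 → 1 → 2 → 3 → 4

Answer: 4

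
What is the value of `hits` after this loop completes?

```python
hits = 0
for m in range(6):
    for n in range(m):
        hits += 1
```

Triangle number: 0+1+2+...+5
`hits` takes the values: 0 → 1 → 2 → 3 → 4 → 5 → 6 → 7 → 8 → 9 → 10 → 11 → 12 → 13 → 14 → 15

Answer: 15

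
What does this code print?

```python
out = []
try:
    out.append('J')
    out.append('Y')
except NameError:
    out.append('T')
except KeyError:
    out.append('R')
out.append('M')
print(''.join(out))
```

Execution trace: 'J' (try body) → 'Y' (try body, no exception) → 'M' (after the try/except). Output: JYM

Answer: JYM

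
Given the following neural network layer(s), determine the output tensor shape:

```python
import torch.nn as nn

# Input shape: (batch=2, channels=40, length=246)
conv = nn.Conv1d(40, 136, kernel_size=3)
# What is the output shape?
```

Input: (2, 40, 246) -> Output: (2, 136, 244)

Answer: (2, 136, 244)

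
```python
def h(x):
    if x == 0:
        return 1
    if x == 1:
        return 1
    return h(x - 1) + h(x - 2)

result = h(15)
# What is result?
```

Build up from base cases: h(0)=1, h(1)=1, h(2)=2, h(3)=3, h(4)=5, h(5)=8, h(6)=13, ..., h(15)=987

Answer: 987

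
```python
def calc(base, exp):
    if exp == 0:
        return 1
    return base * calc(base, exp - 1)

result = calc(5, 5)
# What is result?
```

calc(5, 5) = 5 * 5 * 5 * 5 * 5 = 3125

Answer: 3125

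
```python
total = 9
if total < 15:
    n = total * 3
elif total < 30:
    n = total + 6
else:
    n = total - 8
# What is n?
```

Trace:
`total = 9` → total = 9
`if total < 15: ...` → total < 15 is True → n = 27
So n = 27

Answer: 27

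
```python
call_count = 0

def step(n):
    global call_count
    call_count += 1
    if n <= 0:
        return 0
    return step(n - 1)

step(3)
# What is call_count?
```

Linear recursion stepping by 1: 4 calls from n=3 down to ≤0.

Answer: 4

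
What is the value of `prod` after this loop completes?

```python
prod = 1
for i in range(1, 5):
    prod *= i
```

4! = 24
`prod` takes the values: 1 → 2 → 6 → 24

Answer: 24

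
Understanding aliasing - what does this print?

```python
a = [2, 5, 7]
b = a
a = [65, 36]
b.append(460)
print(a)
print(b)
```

Key concept: rebinding vs mutation: a is rebound to a new list, b still points at the original.
Step by step:
`a = [2, 5, 7]` → a = [2, 5, 7]
`b = a` → b = [2, 5, 7] (same object as a)
`a = [65, 36]` → a = [65, 36]
`b.append(460)` → b = [2, 5, 7, 460]
`print(a)` → prints [65, 36]
`print(b)` → prints [2, 5, 7, 460]

Answer:
[65, 36]
[2, 5, 7, 460]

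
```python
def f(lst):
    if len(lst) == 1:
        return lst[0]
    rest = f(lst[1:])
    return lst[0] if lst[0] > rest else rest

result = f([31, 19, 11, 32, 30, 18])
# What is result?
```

Recursive max over [31, 19, 11, 32, 30, 18] = 32

Answer: 32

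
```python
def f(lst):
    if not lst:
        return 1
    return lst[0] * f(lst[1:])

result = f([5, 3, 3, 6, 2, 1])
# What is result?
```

Product over [5, 3, 3, 6, 2, 1] = 5 * 3 * 3 * 6 * 2 * 1 = 540

Answer: 540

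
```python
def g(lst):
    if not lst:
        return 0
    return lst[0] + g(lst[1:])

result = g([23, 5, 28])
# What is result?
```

23 + 5 + 28 + 0 = 56

Answer: 56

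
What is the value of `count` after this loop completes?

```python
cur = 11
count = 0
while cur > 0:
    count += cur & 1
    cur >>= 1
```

Count set bits in 11 (binary: 0b1011)
`count` takes the values: 0 → 1 → 2 → 3

Answer: 3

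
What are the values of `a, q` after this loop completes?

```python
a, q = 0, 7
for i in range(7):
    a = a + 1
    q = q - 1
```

a goes 0→7, q goes 7→0
`a, q` takes the values: (0, 7) → (1, 7) → (1, 6) → (2, 6) → (2, 5) → (3, 5) → (3, 4) → (4, 4) → (4, 3) → (5, 3) → (5, 2) → (6, 2) → (6, 1) → (7, 1) → (7, 0)

Answer: 7, 0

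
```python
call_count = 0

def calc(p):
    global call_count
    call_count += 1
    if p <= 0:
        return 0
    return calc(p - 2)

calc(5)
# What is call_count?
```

Linear recursion stepping by 2: 4 calls from p=5 down to ≤0.

Answer: 4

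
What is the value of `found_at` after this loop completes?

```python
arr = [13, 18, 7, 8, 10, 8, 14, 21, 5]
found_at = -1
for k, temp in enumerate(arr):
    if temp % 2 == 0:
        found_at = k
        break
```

First even number index in [13, 18, 7, 8, 10, 8, 14, 21, 5]
`found_at` takes the values: -1 → 1

Answer: 1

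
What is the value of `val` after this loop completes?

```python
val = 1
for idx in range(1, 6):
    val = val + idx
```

Start at 1, add 1 through 5
`val` takes the values: 1 → 2 → 4 → 7 → 11 → 16

Answer: 16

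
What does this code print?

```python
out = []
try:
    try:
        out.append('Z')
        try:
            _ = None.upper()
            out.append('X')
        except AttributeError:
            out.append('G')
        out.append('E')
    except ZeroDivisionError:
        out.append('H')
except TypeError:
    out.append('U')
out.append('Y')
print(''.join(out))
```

Execution trace: 'Z' (try body) → 'G' (inner except AttributeError) → 'E' (try body, no exception) → 'Y' (after the try/except). Output: ZGEY

Answer: ZGEY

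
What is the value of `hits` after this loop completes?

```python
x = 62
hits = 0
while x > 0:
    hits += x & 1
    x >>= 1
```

Count set bits in 62 (binary: 0b111110)
`hits` takes the values: 0 → 1 → 2 → 3 → 4 → 5

Answer: 5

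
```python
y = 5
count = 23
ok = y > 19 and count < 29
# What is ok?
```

Trace:
`y = 5` → y = 5
`count = 23` → count = 23
`ok = y > 19 and count < 29` → ok = False
So ok = False

Answer: False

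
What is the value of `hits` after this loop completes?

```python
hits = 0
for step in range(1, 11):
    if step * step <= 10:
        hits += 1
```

Count numbers where step² ≤ 10
`hits` takes the values: 0 → 1 → 2 → 3

Answer: 3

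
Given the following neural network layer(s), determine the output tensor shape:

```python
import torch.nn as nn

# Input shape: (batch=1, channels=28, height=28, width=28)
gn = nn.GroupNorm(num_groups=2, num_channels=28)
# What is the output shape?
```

Input: (1, 28, 28, 28) -> Output: (1, 28, 28, 28)

Answer: (1, 28, 28, 28)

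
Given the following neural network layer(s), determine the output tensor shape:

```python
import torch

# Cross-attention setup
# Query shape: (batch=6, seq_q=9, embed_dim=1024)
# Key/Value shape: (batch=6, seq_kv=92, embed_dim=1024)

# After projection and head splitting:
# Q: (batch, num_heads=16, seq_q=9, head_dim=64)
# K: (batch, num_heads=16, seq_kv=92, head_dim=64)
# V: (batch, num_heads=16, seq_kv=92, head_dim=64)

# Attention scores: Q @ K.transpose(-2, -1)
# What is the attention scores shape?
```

Input: (6, 9, 1024) -> Output: (6, 16, 9, 92)

Answer: (6, 16, 9, 92)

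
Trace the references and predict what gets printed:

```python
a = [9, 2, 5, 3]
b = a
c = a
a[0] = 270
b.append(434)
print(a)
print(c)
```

Key concept: multiple aliases.
Step by step:
`a = [9, 2, 5, 3]` → a = [9, 2, 5, 3]
`b = a` → b = [9, 2, 5, 3] (same object as a)
`c = a` → c = [9, 2, 5, 3] (same object as a, b)
`a[0] = 270` → a = [270, 2, 5, 3] (same object as b, c); b = [270, 2, 5, 3] (same object as a, c); c = [270, 2, 5, 3] (same object as a, b)
`b.append(434)` → a = [270, 2, 5, 3, 434] (same object as b, c); b = [270, 2, 5, 3, 434] (same object as a, c); c = [270, 2, 5, 3, 434] (same object as a, b)
`print(a)` → prints [270, 2, 5, 3, 434]
`print(c)` → prints [270, 2, 5, 3, 434]

Answer:
[270, 2, 5, 3, 434]
[270, 2, 5, 3, 434]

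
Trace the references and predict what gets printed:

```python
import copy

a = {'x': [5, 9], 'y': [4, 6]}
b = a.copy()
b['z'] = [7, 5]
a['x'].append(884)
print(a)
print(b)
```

Key concept: shallow copy of dict with mutable values.
Step by step:
`a = {'x': [5, 9], 'y': [4, 6]}` → a = {'x': [5, 9], 'y': [4, 6]}
`b = a.copy()` → b = {'x': [5, 9], 'y': [4, 6]}
`b['z'] = [7, 5]` → b = {'x': [5, 9], 'y': [4, 6], 'z': [7, 5]}
`a['x'].append(884)` → a = {'x': [5, 9, 884], 'y': [4, 6]}; b = {'x': [5, 9, 884], 'y': [4, 6], 'z': [7, 5]}
`print(a)` → prints {'x': [5, 9, 884], 'y': [4, 6]}
`print(b)` → prints {'x': [5, 9, 884], 'y': [4, 6], 'z': [7, 5]}

Answer:
{'x': [5, 9, 884], 'y': [4, 6]}
{'x': [5, 9, 884], 'y': [4, 6], 'z': [7, 5]}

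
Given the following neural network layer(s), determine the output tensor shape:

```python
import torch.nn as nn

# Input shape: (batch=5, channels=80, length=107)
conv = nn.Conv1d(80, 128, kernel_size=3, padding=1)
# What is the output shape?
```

Input: (5, 80, 107) -> Output: (5, 128, 107)

Answer: (5, 128, 107)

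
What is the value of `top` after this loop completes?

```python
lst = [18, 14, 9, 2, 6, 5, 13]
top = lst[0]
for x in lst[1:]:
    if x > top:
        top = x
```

Maximum of [18, 14, 9, 2, 6, 5, 13]
`top` takes the values: 18

Answer: 18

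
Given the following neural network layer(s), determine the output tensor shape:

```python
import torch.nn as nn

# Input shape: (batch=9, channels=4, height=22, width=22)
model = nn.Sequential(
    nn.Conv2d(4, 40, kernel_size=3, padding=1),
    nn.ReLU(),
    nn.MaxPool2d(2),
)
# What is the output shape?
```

Input: (9, 4, 22, 22) -> after Conv2d: (9, 40, 22, 22) -> after ReLU: (9, 40, 22, 22) -> Output: (9, 40, 11, 11)

Answer: (9, 40, 11, 11)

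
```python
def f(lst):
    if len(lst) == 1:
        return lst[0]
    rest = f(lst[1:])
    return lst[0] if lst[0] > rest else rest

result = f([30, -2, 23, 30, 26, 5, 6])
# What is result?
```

Recursive max over [30, -2, 23, 30, 26, 5, 6] = 30

Answer: 30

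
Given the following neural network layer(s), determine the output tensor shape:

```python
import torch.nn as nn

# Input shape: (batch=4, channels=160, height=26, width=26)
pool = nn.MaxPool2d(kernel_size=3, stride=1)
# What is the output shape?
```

Input: (4, 160, 26, 26) -> Output: (4, 160, 24, 24)

Answer: (4, 160, 24, 24)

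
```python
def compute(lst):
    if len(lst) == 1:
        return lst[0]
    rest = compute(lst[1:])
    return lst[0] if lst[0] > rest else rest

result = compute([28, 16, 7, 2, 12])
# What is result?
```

Recursive max over [28, 16, 7, 2, 12] = 28

Answer: 28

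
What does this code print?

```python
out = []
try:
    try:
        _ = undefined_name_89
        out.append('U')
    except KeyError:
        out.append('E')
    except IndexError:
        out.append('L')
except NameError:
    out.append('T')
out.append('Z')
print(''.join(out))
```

Execution trace: 'T' (outer except NameError) → 'Z' (after the try/except). Output: TZ

Answer: TZ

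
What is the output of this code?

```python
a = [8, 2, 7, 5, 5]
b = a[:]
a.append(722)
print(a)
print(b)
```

Key concept: slice [:] creates copy.
Step by step:
`a = [8, 2, 7, 5, 5]` → a = [8, 2, 7, 5, 5]
`b = a[:]` → b = [8, 2, 7, 5, 5]
`a.append(722)` → a = [8, 2, 7, 5, 5, 722]
`print(a)` → prints [8, 2, 7, 5, 5, 722]
`print(b)` → prints [8, 2, 7, 5, 5]

Answer:
[8, 2, 7, 5, 5, 722]
[8, 2, 7, 5, 5]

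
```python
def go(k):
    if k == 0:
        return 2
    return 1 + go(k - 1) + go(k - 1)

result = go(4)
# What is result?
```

go(k) = 1 + 2·go(k-1), go(0)=2. Closed form: (2+1)·2^4 - 1 = 47.

Answer: 47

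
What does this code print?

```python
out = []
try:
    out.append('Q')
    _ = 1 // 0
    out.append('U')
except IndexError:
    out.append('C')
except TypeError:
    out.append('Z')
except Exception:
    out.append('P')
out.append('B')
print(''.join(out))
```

Execution trace: 'Q' (try body) → 'P' (except Exception) → 'B' (after the try/except). Output: QPB

Answer: QPB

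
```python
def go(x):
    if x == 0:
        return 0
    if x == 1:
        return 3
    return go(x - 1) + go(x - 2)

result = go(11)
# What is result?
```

Build up from base cases: go(0)=0, go(1)=3, go(2)=3, go(3)=6, go(4)=9, go(5)=15, go(6)=24, ..., go(11)=267

Answer: 267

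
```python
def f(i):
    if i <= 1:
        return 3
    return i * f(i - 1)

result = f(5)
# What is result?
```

f(5) = 5 * 4 * 3 * 2 * 3 = 360

Answer: 360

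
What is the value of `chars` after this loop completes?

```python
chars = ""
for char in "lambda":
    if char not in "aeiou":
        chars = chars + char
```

Remove vowels from 'lambda'
`chars` takes the values: "" → "l" → "lm" → "lmb" → "lmbd"

Answer: "lmbd"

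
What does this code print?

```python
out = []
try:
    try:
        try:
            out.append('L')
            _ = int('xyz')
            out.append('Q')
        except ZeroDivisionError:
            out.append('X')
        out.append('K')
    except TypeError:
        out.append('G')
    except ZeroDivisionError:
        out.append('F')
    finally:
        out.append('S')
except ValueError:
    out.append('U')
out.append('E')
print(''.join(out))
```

Execution trace: 'L' (inner try body) → 'S' (finally) → 'U' (outer except ValueError) → 'E' (after the try/except). Output: LSUE

Answer: LSUE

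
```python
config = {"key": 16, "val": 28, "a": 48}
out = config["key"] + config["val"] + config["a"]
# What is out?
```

Trace:
`config = {"key": 16, "val": 28, "a": 48}` → config = {'key': 16, 'val': 28, 'a': 48}
`out = config["key"] + config["val"] + config["a"]` → out = 92
So out = 92

Answer: 92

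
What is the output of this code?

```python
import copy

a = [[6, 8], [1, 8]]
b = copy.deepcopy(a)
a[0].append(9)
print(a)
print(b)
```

Key concept: deep copy is fully independent.
Step by step:
`a = [[6, 8], [1, 8]]` → a = [[6, 8], [1, 8]]
`b = copy.deepcopy(a)` → b = [[6, 8], [1, 8]]
`a[0].append(9)` → a = [[6, 8, 9], [1, 8]]
`print(a)` → prints [[6, 8, 9], [1, 8]]
`print(b)` → prints [[6, 8], [1, 8]]

Answer:
[[6, 8, 9], [1, 8]]
[[6, 8], [1, 8]]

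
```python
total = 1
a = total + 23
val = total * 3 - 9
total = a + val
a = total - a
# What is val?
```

Trace:
`total = 1` → total = 1
`a = total + 23` → a = 24
`val = total * 3 - 9` → val = -6
`total = a + val` → total = 18
`a = total - a` → a = -6
So val = -6

Answer: -6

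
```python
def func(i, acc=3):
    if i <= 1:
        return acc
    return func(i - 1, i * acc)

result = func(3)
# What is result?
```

Accumulator trace (n, acc): (3, 3) -> (2, 9) -> (1, 18) -> return 18

Answer: 18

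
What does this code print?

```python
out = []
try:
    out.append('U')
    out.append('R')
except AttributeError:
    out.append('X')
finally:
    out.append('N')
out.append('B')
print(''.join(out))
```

Execution trace: 'U' (try body) → 'R' (try body, no exception) → 'N' (finally) → 'B' (after the try/except). Output: URNB

Answer: URNB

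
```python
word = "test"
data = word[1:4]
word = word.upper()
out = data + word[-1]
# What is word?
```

Trace:
`word = "test"` → word = 'test'
`data = word[1:4]` → data = 'est'
`word = word.upper()` → word = 'TEST'
`out = data + word[-1]` → out = 'estT'
So word = 'TEST'

Answer: 'TEST'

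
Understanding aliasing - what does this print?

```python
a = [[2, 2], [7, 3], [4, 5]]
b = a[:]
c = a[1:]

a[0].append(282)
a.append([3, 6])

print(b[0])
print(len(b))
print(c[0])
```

Key concept: slice with nested mutation.
Step by step:
`a = [[2, 2], [7, 3], [4, 5]]` → a = [[2, 2], [7, 3], [4, 5]]
`b = a[:]` → b = [[2, 2], [7, 3], [4, 5]]
`c = a[1:]` → c = [[7, 3], [4, 5]]
`a[0].append(282)` → a = [[2, 2, 282], [7, 3], [4, 5]]; b = [[2, 2, 282], [7, 3], [4, 5]]
`a.append([3, 6])` → a = [[2, 2, 282], [7, 3], [4, 5], [3, 6]]
`print(b[0])` → prints [2, 2, 282]
`print(len(b))` → prints 3
`print(c[0])` → prints [7, 3]

Answer:
[2, 2, 282]
3
[7, 3]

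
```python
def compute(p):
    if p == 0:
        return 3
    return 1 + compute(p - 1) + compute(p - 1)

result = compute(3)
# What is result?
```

compute(p) = 1 + 2·compute(p-1), compute(0)=3. Closed form: (3+1)·2^3 - 1 = 31.

Answer: 31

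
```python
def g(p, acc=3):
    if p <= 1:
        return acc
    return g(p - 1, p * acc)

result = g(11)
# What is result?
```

Accumulator trace (n, acc): (11, 3) -> (10, 33) -> (9, 330) -> (8, 2970) -> (7, 23760) -> (6, 166320) -> (5, 997920) -> (4, 4989600) -> (3, 19958400) -> (2, 59875200) -> (1, 119750400) -> return 119750400

Answer: 119750400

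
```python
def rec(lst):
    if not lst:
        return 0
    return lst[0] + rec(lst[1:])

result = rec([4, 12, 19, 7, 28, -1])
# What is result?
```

4 + 12 + 19 + 7 + 28 + (-1) + 0 = 69

Answer: 69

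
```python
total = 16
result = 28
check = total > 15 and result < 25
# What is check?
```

Trace:
`total = 16` → total = 16
`result = 28` → result = 28
`check = total > 15 and result < 25` → check = False
So check = False

Answer: False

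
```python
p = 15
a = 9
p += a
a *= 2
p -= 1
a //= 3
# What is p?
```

Trace:
`p = 15` → p = 15
`a = 9` → a = 9
`p += a` → p = 24
`a *= 2` → a = 18
`p -= 1` → p = 23
`a //= 3` → a = 6
So p = 23

Answer: 23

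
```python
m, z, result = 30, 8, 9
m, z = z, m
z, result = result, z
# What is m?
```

Trace:
`m, z, result = 30, 8, 9` → m = 30; z = 8; result = 9
`m, z = z, m` → m = 8; z = 30
`z, result = result, z` → z = 9; result = 30
So m = 8

Answer: 8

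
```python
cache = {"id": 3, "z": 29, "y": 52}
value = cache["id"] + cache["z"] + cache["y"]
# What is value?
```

Trace:
`cache = {"id": 3, "z": 29, "y": 52}` → cache = {'id': 3, 'z': 29, 'y': 52}
`value = cache["id"] + cache["z"] + cache["y"]` → value = 84
So value = 84

Answer: 84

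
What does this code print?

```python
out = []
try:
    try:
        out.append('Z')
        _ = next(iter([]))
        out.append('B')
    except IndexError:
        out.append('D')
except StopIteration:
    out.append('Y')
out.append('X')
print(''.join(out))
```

Execution trace: 'Z' (try body) → 'Y' (outer except StopIteration) → 'X' (after the try/except). Output: ZYX

Answer: ZYX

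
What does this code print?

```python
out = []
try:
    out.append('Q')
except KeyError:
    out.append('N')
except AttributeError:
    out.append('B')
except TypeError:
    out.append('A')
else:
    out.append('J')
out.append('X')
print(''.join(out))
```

Execution trace: 'Q' (try body, no exception) → 'J' (else) → 'X' (after the try/except). Output: QJX

Answer: QJX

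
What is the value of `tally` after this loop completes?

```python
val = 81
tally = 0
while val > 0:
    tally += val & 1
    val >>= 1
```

Count set bits in 81 (binary: 0b1010001)
`tally` takes the values: 0 → 1 → 2 → 3

Answer: 3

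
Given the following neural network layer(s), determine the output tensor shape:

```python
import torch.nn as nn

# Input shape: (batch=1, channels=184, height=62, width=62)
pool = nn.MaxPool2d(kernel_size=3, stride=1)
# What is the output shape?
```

Input: (1, 184, 62, 62) -> Output: (1, 184, 60, 60)

Answer: (1, 184, 60, 60)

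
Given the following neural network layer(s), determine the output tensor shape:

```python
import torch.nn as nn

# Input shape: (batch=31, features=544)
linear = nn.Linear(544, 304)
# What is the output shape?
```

Input: (31, 544) -> Output: (31, 304)

Answer: (31, 304)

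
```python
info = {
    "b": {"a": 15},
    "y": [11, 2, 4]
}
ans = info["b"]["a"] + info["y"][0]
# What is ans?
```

Trace:
`info = { ...` → info = {'b': {'a': 15}, 'y': [11, 2, 4]}
`ans = info["b"]["a"] + info["y"][0]` → ans = 26
So ans = 26

Answer: 26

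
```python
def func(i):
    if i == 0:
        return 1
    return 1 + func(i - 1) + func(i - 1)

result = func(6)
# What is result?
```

func(i) = 1 + 2·func(i-1), func(0)=1. Closed form: (1+1)·2^6 - 1 = 127.

Answer: 127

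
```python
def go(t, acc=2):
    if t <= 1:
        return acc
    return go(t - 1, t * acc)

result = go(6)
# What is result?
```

Accumulator trace (n, acc): (6, 2) -> (5, 12) -> (4, 60) -> (3, 240) -> (2, 720) -> (1, 1440) -> return 1440

Answer: 1440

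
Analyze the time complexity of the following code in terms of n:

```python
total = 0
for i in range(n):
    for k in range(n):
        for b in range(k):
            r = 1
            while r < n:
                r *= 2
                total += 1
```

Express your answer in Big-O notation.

Each loop level contributes: n × n × n × log n. Multiplying the contributions gives O(n^3 log n).

Answer: O(n^3 log n)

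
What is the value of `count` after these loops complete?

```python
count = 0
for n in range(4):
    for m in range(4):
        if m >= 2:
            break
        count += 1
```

Inner breaks at 2, outer runs 4 times
`count` takes the values: 0 → 1 → 2 → 3 → 4 → 5 → 6 → 7 → 8

Answer: 8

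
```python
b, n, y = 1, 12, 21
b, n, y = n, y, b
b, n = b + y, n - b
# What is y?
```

Trace:
`b, n, y = 1, 12, 21` → b = 1; n = 12; y = 21
`b, n, y = n, y, b` → b = 12; n = 21; y = 1
`b, n = b + y, n - b` → b = 13; n = 9
So y = 1

Answer: 1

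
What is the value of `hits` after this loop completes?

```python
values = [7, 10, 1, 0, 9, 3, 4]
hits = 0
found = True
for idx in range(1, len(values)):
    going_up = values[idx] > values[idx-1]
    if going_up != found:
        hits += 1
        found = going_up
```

Count direction changes in [7, 10, 1, 0, 9, 3, 4]
`hits` takes the values: 0 → 1 → 2 → 3 → 4

Answer: 4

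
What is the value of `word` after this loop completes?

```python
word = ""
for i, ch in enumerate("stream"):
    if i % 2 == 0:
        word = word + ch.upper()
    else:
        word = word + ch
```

Uppercase even positions in 'stream'
`word` takes the values: "" → "S" → "St" → "StR" → "StRe" → "StReA" → "StReAm"

Answer: "StReAm"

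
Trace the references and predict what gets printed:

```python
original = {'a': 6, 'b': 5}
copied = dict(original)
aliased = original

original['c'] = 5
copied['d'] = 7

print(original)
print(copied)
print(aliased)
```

Key concept: dict() creates copy, assignment creates alias.
Step by step:
`original = {'a': 6, 'b': 5}` → original = {'a': 6, 'b': 5}
`copied = dict(original)` → copied = {'a': 6, 'b': 5}
`aliased = original` → aliased = {'a': 6, 'b': 5} (same object as original)
`original['c'] = 5` → original = {'a': 6, 'b': 5, 'c': 5} (same object as aliased); aliased = {'a': 6, 'b': 5, 'c': 5} (same object as original)
`copied['d'] = 7` → copied = {'a': 6, 'b': 5, 'd': 7}
`print(original)` → prints {'a': 6, 'b': 5, 'c': 5}
`print(copied)` → prints {'a': 6, 'b': 5, 'd': 7}
`print(aliased)` → prints {'a': 6, 'b': 5, 'c': 5}

Answer:
{'a': 6, 'b': 5, 'c': 5}
{'a': 6, 'b': 5, 'd': 7}
{'a': 6, 'b': 5, 'c': 5}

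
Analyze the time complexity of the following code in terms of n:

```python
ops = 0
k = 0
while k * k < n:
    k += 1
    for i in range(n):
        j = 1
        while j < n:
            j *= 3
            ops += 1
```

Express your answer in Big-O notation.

Each loop level contributes: √n × n × log n. Multiplying the contributions gives O(n√n log n).

Answer: O(n√n log n)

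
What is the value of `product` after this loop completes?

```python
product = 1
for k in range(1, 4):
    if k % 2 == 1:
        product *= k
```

Product of odd numbers 1 to 3
`product` takes the values: 1 → 3

Answer: 3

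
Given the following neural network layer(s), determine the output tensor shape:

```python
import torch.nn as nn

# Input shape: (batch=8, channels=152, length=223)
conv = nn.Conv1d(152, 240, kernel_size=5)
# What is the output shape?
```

Input: (8, 152, 223) -> Output: (8, 240, 219)

Answer: (8, 240, 219)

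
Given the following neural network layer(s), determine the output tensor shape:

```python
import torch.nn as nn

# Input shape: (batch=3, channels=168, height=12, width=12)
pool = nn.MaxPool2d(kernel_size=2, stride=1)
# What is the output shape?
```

Input: (3, 168, 12, 12) -> Output: (3, 168, 11, 11)

Answer: (3, 168, 11, 11)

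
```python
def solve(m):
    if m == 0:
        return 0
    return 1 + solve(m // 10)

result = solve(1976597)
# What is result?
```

Count of digits of 1976597: 7

Answer: 7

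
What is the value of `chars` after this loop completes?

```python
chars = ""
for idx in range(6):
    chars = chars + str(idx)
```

Concatenate digits 0 to 5
`chars` takes the values: "" → "0" → "01" → "012" → "0123" → "01234" → "012345"

Answer: "012345"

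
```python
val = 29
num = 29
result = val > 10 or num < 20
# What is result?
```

Trace:
`val = 29` → val = 29
`num = 29` → num = 29
`result = val > 10 or num < 20` → result = True
So result = True

Answer: True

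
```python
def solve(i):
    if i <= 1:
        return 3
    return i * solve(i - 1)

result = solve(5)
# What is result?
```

solve(5) = 5 * 4 * 3 * 2 * 3 = 360

Answer: 360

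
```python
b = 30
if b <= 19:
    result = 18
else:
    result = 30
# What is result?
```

Trace:
`b = 30` → b = 30
`if b <= 19: ...` → b <= 19 is False, take else branch → result = 30
So result = 30

Answer: 30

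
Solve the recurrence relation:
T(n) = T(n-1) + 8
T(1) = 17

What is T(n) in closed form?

Unrolling: T(n) = T(1) + 8·(n-1) = 17 + 8(n-1) = 8n + 9.

Answer: T(n) = 8n + 9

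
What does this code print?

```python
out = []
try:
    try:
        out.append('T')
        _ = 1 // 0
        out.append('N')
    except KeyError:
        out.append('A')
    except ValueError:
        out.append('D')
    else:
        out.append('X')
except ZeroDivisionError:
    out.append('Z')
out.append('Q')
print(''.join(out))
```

Execution trace: 'T' (try body) → 'Z' (outer except ZeroDivisionError) → 'Q' (after the try/except). Output: TZQ

Answer: TZQ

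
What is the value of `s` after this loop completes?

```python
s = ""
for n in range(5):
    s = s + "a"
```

Repeat 'a' 5 times
`s` takes the values: "" → "a" → "aa" → "aaa" → "aaaa" → "aaaaa"

Answer: "aaaaa"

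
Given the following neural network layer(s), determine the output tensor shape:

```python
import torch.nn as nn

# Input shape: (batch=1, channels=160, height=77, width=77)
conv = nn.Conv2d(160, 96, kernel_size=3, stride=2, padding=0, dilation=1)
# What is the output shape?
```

Input: (1, 160, 77, 77) -> Output: (1, 96, 38, 38)

Answer: (1, 96, 38, 38)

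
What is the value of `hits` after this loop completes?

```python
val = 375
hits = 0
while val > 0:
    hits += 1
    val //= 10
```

Count digits by repeated division by 10
`hits` takes the values: 0 → 1 → 2 → 3

Answer: 3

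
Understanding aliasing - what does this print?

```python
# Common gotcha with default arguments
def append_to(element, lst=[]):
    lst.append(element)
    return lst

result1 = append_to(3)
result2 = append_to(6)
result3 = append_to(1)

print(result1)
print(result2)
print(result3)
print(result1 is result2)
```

Key concept: mutable default argument gotcha.
Step by step:
`result1 = append_to(3)` → result1 = [3]
`result2 = append_to(6)` → result1 = [3, 6] (same object as result2); result2 = [3, 6] (same object as result1)
`result3 = append_to(1)` → result1 = [3, 6, 1] (same object as result2, result3); result2 = [3, 6, 1] (same object as result1, result3); result3 = [3, 6, 1] (same object as result1, result2)
`print(result1)` → prints [3, 6, 1]
`print(result2)` → prints [3, 6, 1]
`print(result3)` → prints [3, 6, 1]
`print(result1 is result2)` → prints True

Answer:
[3, 6, 1]
[3, 6, 1]
[3, 6, 1]
True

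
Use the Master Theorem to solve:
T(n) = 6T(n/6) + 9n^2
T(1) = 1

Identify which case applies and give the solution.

a=6, b=6, f(n)=9n^2. log_6(6) = 1. Since c=2 > 1 and the regularity condition holds (6(n/6)^2 = (6/6^2)n^2 with 6/6^2 < 1), Case 3 applies: T(n) = Θ(f(n)) = O(n^2).

Answer: O(n^2) - Case 3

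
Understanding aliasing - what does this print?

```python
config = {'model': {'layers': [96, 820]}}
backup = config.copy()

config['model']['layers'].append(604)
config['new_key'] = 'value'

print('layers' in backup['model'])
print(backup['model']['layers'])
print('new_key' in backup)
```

Key concept: shallow copy gotcha with nested dict.
Step by step:
`config = {'model': {'layers': [96, 820]}}` → config = {'model': {'layers': [96, 820]}}
`backup = config.copy()` → backup = {'model': {'layers': [96, 820]}}
`config['model']['layers'].append(604)` → config = {'model': {'layers': [96, 820, 604]}}; backup = {'model': {'layers': [96, 820, 604]}}
`config['new_key'] = 'value'` → config = {'model': {'layers': [96, 820, 604]}, 'new_key': 'value'}
`print('layers' in backup['model'])` → prints True
`print(backup['model']['layers'])` → prints [96, 820, 604]
`print('new_key' in backup)` → prints False

Answer:
True
[96, 820, 604]
False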